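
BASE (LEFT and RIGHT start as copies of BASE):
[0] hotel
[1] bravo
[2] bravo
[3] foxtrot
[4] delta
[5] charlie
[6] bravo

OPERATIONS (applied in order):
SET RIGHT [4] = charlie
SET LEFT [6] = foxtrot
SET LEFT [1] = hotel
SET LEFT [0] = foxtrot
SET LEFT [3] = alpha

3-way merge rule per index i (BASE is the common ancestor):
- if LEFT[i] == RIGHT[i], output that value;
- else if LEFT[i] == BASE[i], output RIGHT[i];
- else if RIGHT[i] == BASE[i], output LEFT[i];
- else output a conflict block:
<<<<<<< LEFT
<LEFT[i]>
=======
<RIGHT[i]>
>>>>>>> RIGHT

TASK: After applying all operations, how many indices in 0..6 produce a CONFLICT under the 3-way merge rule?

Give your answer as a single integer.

Answer: 0

Derivation:
Final LEFT:  [foxtrot, hotel, bravo, alpha, delta, charlie, foxtrot]
Final RIGHT: [hotel, bravo, bravo, foxtrot, charlie, charlie, bravo]
i=0: L=foxtrot, R=hotel=BASE -> take LEFT -> foxtrot
i=1: L=hotel, R=bravo=BASE -> take LEFT -> hotel
i=2: L=bravo R=bravo -> agree -> bravo
i=3: L=alpha, R=foxtrot=BASE -> take LEFT -> alpha
i=4: L=delta=BASE, R=charlie -> take RIGHT -> charlie
i=5: L=charlie R=charlie -> agree -> charlie
i=6: L=foxtrot, R=bravo=BASE -> take LEFT -> foxtrot
Conflict count: 0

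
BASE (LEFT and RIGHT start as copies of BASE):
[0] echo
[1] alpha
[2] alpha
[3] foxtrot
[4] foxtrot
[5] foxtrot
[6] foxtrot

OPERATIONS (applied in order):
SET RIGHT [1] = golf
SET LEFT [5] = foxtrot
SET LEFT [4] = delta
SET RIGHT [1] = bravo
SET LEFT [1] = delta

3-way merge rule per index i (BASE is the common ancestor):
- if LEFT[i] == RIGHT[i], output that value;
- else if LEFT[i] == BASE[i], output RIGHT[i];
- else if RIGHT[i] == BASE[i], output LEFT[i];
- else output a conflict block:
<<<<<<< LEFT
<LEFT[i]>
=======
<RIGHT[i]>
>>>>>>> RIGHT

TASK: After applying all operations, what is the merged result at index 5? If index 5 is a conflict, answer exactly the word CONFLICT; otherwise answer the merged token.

Answer: foxtrot

Derivation:
Final LEFT:  [echo, delta, alpha, foxtrot, delta, foxtrot, foxtrot]
Final RIGHT: [echo, bravo, alpha, foxtrot, foxtrot, foxtrot, foxtrot]
i=0: L=echo R=echo -> agree -> echo
i=1: BASE=alpha L=delta R=bravo all differ -> CONFLICT
i=2: L=alpha R=alpha -> agree -> alpha
i=3: L=foxtrot R=foxtrot -> agree -> foxtrot
i=4: L=delta, R=foxtrot=BASE -> take LEFT -> delta
i=5: L=foxtrot R=foxtrot -> agree -> foxtrot
i=6: L=foxtrot R=foxtrot -> agree -> foxtrot
Index 5 -> foxtrot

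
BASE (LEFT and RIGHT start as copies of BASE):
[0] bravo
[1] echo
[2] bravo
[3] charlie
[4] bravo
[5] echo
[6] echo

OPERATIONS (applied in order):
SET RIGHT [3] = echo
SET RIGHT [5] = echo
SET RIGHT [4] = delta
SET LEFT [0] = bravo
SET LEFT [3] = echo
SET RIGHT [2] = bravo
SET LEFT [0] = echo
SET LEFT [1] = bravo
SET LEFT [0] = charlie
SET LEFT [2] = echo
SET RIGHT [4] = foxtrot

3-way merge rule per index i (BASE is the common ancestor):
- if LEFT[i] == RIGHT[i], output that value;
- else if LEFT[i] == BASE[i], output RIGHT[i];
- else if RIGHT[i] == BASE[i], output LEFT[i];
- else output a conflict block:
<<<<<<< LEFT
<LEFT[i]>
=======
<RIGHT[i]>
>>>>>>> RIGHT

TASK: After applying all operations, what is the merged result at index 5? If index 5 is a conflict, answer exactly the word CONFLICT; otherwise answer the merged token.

Final LEFT:  [charlie, bravo, echo, echo, bravo, echo, echo]
Final RIGHT: [bravo, echo, bravo, echo, foxtrot, echo, echo]
i=0: L=charlie, R=bravo=BASE -> take LEFT -> charlie
i=1: L=bravo, R=echo=BASE -> take LEFT -> bravo
i=2: L=echo, R=bravo=BASE -> take LEFT -> echo
i=3: L=echo R=echo -> agree -> echo
i=4: L=bravo=BASE, R=foxtrot -> take RIGHT -> foxtrot
i=5: L=echo R=echo -> agree -> echo
i=6: L=echo R=echo -> agree -> echo
Index 5 -> echo

Answer: echo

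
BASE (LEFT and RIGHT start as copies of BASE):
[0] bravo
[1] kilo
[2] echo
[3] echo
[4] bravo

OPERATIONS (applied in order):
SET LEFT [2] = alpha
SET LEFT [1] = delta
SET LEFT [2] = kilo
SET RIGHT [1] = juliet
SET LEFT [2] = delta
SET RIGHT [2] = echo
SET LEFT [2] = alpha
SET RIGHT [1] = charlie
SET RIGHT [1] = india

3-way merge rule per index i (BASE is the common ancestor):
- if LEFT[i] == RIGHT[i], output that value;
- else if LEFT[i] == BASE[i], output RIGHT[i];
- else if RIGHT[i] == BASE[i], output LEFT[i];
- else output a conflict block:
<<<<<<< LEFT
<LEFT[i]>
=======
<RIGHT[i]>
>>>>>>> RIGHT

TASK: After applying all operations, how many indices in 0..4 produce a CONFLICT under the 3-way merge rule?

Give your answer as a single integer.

Final LEFT:  [bravo, delta, alpha, echo, bravo]
Final RIGHT: [bravo, india, echo, echo, bravo]
i=0: L=bravo R=bravo -> agree -> bravo
i=1: BASE=kilo L=delta R=india all differ -> CONFLICT
i=2: L=alpha, R=echo=BASE -> take LEFT -> alpha
i=3: L=echo R=echo -> agree -> echo
i=4: L=bravo R=bravo -> agree -> bravo
Conflict count: 1

Answer: 1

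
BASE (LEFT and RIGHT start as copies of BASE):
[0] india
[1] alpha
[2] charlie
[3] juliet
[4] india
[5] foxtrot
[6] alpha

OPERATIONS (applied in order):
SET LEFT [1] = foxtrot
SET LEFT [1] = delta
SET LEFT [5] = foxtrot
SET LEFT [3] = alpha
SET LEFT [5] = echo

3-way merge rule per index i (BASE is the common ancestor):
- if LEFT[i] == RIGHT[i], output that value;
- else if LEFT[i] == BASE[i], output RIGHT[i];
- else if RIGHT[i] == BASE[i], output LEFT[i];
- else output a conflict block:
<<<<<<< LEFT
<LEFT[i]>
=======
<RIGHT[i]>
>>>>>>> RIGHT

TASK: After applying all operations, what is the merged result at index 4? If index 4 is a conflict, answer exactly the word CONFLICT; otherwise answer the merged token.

Answer: india

Derivation:
Final LEFT:  [india, delta, charlie, alpha, india, echo, alpha]
Final RIGHT: [india, alpha, charlie, juliet, india, foxtrot, alpha]
i=0: L=india R=india -> agree -> india
i=1: L=delta, R=alpha=BASE -> take LEFT -> delta
i=2: L=charlie R=charlie -> agree -> charlie
i=3: L=alpha, R=juliet=BASE -> take LEFT -> alpha
i=4: L=india R=india -> agree -> india
i=5: L=echo, R=foxtrot=BASE -> take LEFT -> echo
i=6: L=alpha R=alpha -> agree -> alpha
Index 4 -> india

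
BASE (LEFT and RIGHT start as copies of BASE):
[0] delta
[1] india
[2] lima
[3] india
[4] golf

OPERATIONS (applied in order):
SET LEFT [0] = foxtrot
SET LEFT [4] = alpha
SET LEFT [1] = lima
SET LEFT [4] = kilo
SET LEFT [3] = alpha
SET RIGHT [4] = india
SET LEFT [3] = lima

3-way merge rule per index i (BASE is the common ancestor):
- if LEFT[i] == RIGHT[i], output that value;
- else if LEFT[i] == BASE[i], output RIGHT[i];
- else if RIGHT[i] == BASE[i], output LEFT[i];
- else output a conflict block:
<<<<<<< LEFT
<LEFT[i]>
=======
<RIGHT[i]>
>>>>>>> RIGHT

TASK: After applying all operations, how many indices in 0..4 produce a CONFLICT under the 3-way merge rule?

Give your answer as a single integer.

Answer: 1

Derivation:
Final LEFT:  [foxtrot, lima, lima, lima, kilo]
Final RIGHT: [delta, india, lima, india, india]
i=0: L=foxtrot, R=delta=BASE -> take LEFT -> foxtrot
i=1: L=lima, R=india=BASE -> take LEFT -> lima
i=2: L=lima R=lima -> agree -> lima
i=3: L=lima, R=india=BASE -> take LEFT -> lima
i=4: BASE=golf L=kilo R=india all differ -> CONFLICT
Conflict count: 1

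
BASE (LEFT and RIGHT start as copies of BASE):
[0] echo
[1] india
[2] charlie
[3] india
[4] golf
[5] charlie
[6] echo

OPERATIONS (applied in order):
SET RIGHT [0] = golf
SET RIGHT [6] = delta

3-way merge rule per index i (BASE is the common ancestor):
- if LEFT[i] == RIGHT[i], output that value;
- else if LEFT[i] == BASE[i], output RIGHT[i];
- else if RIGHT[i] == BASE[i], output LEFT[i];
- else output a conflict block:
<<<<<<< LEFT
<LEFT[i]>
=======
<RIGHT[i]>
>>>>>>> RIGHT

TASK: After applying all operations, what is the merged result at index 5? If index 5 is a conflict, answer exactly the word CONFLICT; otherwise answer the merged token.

Final LEFT:  [echo, india, charlie, india, golf, charlie, echo]
Final RIGHT: [golf, india, charlie, india, golf, charlie, delta]
i=0: L=echo=BASE, R=golf -> take RIGHT -> golf
i=1: L=india R=india -> agree -> india
i=2: L=charlie R=charlie -> agree -> charlie
i=3: L=india R=india -> agree -> india
i=4: L=golf R=golf -> agree -> golf
i=5: L=charlie R=charlie -> agree -> charlie
i=6: L=echo=BASE, R=delta -> take RIGHT -> delta
Index 5 -> charlie

Answer: charlie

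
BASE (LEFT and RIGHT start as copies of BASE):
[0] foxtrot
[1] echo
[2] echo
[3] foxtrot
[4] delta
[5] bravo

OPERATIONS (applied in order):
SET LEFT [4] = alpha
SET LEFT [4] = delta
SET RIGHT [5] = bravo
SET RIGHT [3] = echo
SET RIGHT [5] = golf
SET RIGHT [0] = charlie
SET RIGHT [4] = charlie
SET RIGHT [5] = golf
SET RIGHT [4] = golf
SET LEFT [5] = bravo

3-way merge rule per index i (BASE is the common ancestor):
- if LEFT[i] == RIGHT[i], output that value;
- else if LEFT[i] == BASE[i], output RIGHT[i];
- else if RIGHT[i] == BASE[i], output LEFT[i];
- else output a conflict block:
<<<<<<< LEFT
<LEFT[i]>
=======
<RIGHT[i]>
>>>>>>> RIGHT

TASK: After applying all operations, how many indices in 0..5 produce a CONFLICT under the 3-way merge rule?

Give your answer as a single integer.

Final LEFT:  [foxtrot, echo, echo, foxtrot, delta, bravo]
Final RIGHT: [charlie, echo, echo, echo, golf, golf]
i=0: L=foxtrot=BASE, R=charlie -> take RIGHT -> charlie
i=1: L=echo R=echo -> agree -> echo
i=2: L=echo R=echo -> agree -> echo
i=3: L=foxtrot=BASE, R=echo -> take RIGHT -> echo
i=4: L=delta=BASE, R=golf -> take RIGHT -> golf
i=5: L=bravo=BASE, R=golf -> take RIGHT -> golf
Conflict count: 0

Answer: 0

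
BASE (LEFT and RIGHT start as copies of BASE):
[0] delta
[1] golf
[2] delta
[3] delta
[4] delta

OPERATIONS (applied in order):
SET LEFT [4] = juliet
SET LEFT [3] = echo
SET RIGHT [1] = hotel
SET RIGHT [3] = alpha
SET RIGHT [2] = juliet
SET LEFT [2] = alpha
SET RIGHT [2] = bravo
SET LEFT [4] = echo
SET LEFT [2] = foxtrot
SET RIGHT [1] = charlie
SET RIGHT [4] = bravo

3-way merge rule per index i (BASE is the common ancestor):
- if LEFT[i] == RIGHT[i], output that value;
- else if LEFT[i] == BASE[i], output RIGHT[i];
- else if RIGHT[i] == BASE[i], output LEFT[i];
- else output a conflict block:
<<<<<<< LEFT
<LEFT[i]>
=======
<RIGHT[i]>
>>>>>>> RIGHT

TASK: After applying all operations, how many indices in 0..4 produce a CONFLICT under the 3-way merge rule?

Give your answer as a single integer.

Final LEFT:  [delta, golf, foxtrot, echo, echo]
Final RIGHT: [delta, charlie, bravo, alpha, bravo]
i=0: L=delta R=delta -> agree -> delta
i=1: L=golf=BASE, R=charlie -> take RIGHT -> charlie
i=2: BASE=delta L=foxtrot R=bravo all differ -> CONFLICT
i=3: BASE=delta L=echo R=alpha all differ -> CONFLICT
i=4: BASE=delta L=echo R=bravo all differ -> CONFLICT
Conflict count: 3

Answer: 3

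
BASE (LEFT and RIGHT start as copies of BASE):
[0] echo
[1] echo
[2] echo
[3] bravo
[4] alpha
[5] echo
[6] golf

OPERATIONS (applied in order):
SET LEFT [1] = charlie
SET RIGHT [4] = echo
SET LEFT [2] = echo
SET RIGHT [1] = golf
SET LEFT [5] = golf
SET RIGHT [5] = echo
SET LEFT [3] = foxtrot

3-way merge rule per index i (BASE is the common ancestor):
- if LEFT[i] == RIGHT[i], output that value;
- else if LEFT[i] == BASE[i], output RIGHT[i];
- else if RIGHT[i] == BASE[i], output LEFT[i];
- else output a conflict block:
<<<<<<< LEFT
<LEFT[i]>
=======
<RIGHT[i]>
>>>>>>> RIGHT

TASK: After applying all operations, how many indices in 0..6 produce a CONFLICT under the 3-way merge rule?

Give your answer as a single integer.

Final LEFT:  [echo, charlie, echo, foxtrot, alpha, golf, golf]
Final RIGHT: [echo, golf, echo, bravo, echo, echo, golf]
i=0: L=echo R=echo -> agree -> echo
i=1: BASE=echo L=charlie R=golf all differ -> CONFLICT
i=2: L=echo R=echo -> agree -> echo
i=3: L=foxtrot, R=bravo=BASE -> take LEFT -> foxtrot
i=4: L=alpha=BASE, R=echo -> take RIGHT -> echo
i=5: L=golf, R=echo=BASE -> take LEFT -> golf
i=6: L=golf R=golf -> agree -> golf
Conflict count: 1

Answer: 1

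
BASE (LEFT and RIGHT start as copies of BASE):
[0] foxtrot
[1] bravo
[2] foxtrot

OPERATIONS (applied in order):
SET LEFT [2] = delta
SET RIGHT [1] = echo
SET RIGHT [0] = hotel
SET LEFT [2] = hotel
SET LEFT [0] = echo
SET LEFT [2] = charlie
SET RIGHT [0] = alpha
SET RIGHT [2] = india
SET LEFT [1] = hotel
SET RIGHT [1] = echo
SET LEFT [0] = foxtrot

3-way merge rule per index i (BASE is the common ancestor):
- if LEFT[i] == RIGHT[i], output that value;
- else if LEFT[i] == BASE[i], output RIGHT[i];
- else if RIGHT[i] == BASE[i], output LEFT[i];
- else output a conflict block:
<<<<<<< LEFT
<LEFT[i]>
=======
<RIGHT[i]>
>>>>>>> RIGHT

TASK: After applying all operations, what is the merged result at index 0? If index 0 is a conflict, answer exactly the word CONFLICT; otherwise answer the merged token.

Answer: alpha

Derivation:
Final LEFT:  [foxtrot, hotel, charlie]
Final RIGHT: [alpha, echo, india]
i=0: L=foxtrot=BASE, R=alpha -> take RIGHT -> alpha
i=1: BASE=bravo L=hotel R=echo all differ -> CONFLICT
i=2: BASE=foxtrot L=charlie R=india all differ -> CONFLICT
Index 0 -> alpha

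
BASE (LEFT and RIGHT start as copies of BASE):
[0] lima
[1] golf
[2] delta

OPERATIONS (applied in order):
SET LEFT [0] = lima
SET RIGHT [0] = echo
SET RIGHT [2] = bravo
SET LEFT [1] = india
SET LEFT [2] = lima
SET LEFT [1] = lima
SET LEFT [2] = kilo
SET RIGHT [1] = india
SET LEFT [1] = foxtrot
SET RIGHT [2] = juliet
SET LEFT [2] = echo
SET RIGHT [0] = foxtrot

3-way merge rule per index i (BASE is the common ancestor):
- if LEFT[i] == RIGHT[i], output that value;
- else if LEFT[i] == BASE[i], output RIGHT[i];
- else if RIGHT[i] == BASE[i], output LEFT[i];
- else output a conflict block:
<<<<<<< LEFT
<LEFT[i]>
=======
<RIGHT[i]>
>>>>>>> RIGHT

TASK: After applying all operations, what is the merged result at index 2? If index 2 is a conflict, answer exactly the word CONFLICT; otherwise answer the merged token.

Final LEFT:  [lima, foxtrot, echo]
Final RIGHT: [foxtrot, india, juliet]
i=0: L=lima=BASE, R=foxtrot -> take RIGHT -> foxtrot
i=1: BASE=golf L=foxtrot R=india all differ -> CONFLICT
i=2: BASE=delta L=echo R=juliet all differ -> CONFLICT
Index 2 -> CONFLICT

Answer: CONFLICT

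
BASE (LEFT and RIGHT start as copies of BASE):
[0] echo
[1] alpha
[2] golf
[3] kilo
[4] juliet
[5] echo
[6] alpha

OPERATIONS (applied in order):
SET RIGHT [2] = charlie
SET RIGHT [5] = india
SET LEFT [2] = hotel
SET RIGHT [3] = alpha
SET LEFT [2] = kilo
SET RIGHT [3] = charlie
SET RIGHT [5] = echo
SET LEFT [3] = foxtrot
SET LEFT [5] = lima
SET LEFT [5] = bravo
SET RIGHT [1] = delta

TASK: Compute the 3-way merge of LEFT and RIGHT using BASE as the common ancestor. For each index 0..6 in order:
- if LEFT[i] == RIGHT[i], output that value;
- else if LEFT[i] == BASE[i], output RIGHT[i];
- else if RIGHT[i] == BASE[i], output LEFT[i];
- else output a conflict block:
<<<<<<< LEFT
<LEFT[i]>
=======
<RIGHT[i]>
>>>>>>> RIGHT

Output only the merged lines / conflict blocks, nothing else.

Final LEFT:  [echo, alpha, kilo, foxtrot, juliet, bravo, alpha]
Final RIGHT: [echo, delta, charlie, charlie, juliet, echo, alpha]
i=0: L=echo R=echo -> agree -> echo
i=1: L=alpha=BASE, R=delta -> take RIGHT -> delta
i=2: BASE=golf L=kilo R=charlie all differ -> CONFLICT
i=3: BASE=kilo L=foxtrot R=charlie all differ -> CONFLICT
i=4: L=juliet R=juliet -> agree -> juliet
i=5: L=bravo, R=echo=BASE -> take LEFT -> bravo
i=6: L=alpha R=alpha -> agree -> alpha

Answer: echo
delta
<<<<<<< LEFT
kilo
=======
charlie
>>>>>>> RIGHT
<<<<<<< LEFT
foxtrot
=======
charlie
>>>>>>> RIGHT
juliet
bravo
alpha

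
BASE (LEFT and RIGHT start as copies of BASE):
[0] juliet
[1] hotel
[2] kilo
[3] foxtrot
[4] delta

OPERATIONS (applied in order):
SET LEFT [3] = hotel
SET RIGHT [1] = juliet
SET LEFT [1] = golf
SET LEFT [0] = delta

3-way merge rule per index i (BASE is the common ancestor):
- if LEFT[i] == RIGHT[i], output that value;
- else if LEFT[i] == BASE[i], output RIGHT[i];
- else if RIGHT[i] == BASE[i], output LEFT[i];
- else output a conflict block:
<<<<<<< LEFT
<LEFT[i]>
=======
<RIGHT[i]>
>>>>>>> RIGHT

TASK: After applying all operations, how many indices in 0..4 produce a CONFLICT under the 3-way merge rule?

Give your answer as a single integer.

Answer: 1

Derivation:
Final LEFT:  [delta, golf, kilo, hotel, delta]
Final RIGHT: [juliet, juliet, kilo, foxtrot, delta]
i=0: L=delta, R=juliet=BASE -> take LEFT -> delta
i=1: BASE=hotel L=golf R=juliet all differ -> CONFLICT
i=2: L=kilo R=kilo -> agree -> kilo
i=3: L=hotel, R=foxtrot=BASE -> take LEFT -> hotel
i=4: L=delta R=delta -> agree -> delta
Conflict count: 1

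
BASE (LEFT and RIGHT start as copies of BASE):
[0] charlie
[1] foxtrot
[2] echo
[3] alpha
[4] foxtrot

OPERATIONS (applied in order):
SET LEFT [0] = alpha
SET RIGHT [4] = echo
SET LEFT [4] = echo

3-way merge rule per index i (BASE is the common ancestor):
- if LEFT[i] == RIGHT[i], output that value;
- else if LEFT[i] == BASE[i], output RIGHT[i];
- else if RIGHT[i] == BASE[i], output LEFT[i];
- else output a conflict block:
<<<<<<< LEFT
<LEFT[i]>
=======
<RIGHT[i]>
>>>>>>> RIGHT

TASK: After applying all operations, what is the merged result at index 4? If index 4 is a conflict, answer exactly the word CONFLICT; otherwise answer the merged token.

Final LEFT:  [alpha, foxtrot, echo, alpha, echo]
Final RIGHT: [charlie, foxtrot, echo, alpha, echo]
i=0: L=alpha, R=charlie=BASE -> take LEFT -> alpha
i=1: L=foxtrot R=foxtrot -> agree -> foxtrot
i=2: L=echo R=echo -> agree -> echo
i=3: L=alpha R=alpha -> agree -> alpha
i=4: L=echo R=echo -> agree -> echo
Index 4 -> echo

Answer: echo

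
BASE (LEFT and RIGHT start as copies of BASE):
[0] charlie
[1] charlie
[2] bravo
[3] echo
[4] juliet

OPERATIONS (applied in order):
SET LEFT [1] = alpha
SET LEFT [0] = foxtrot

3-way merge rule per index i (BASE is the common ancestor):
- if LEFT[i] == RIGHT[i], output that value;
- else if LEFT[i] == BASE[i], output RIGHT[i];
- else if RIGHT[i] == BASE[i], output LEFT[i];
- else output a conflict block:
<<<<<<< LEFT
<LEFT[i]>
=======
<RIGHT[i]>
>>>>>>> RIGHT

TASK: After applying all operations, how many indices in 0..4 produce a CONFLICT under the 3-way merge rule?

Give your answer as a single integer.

Answer: 0

Derivation:
Final LEFT:  [foxtrot, alpha, bravo, echo, juliet]
Final RIGHT: [charlie, charlie, bravo, echo, juliet]
i=0: L=foxtrot, R=charlie=BASE -> take LEFT -> foxtrot
i=1: L=alpha, R=charlie=BASE -> take LEFT -> alpha
i=2: L=bravo R=bravo -> agree -> bravo
i=3: L=echo R=echo -> agree -> echo
i=4: L=juliet R=juliet -> agree -> juliet
Conflict count: 0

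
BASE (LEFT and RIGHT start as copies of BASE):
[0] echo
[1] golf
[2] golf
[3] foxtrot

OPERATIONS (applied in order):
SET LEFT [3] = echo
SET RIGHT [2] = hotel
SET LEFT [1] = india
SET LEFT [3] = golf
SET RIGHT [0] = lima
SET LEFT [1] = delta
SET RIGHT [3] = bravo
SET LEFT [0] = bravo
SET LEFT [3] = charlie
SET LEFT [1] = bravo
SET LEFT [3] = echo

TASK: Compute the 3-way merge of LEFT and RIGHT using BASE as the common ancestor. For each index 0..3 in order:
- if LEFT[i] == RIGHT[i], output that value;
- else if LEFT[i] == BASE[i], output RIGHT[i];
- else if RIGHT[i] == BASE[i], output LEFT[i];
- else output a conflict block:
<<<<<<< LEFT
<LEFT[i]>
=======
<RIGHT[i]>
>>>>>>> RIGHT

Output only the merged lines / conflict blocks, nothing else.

Answer: <<<<<<< LEFT
bravo
=======
lima
>>>>>>> RIGHT
bravo
hotel
<<<<<<< LEFT
echo
=======
bravo
>>>>>>> RIGHT

Derivation:
Final LEFT:  [bravo, bravo, golf, echo]
Final RIGHT: [lima, golf, hotel, bravo]
i=0: BASE=echo L=bravo R=lima all differ -> CONFLICT
i=1: L=bravo, R=golf=BASE -> take LEFT -> bravo
i=2: L=golf=BASE, R=hotel -> take RIGHT -> hotel
i=3: BASE=foxtrot L=echo R=bravo all differ -> CONFLICT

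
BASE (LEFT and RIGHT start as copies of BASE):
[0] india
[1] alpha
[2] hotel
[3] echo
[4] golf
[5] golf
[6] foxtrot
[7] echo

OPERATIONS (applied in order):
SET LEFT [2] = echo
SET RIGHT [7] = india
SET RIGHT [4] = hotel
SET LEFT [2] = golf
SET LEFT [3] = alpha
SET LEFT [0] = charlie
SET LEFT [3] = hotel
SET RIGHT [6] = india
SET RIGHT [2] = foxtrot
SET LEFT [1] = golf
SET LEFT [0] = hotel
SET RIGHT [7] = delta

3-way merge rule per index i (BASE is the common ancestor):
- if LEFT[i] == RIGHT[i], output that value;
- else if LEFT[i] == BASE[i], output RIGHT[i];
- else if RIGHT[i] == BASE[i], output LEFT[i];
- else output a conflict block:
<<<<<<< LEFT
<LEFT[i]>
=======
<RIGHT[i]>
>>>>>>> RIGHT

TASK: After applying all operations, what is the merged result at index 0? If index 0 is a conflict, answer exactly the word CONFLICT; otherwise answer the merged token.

Final LEFT:  [hotel, golf, golf, hotel, golf, golf, foxtrot, echo]
Final RIGHT: [india, alpha, foxtrot, echo, hotel, golf, india, delta]
i=0: L=hotel, R=india=BASE -> take LEFT -> hotel
i=1: L=golf, R=alpha=BASE -> take LEFT -> golf
i=2: BASE=hotel L=golf R=foxtrot all differ -> CONFLICT
i=3: L=hotel, R=echo=BASE -> take LEFT -> hotel
i=4: L=golf=BASE, R=hotel -> take RIGHT -> hotel
i=5: L=golf R=golf -> agree -> golf
i=6: L=foxtrot=BASE, R=india -> take RIGHT -> india
i=7: L=echo=BASE, R=delta -> take RIGHT -> delta
Index 0 -> hotel

Answer: hotel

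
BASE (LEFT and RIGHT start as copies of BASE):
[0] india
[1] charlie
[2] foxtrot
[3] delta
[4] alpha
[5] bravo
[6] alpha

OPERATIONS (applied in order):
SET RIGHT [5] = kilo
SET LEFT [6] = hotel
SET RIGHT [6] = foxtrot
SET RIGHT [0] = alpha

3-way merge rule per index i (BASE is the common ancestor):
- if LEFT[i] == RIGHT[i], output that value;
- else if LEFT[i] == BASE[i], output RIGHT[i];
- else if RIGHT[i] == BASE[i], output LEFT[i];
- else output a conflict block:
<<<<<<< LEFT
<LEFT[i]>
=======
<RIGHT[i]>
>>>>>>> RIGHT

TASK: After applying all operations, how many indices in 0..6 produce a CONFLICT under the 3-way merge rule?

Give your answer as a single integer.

Answer: 1

Derivation:
Final LEFT:  [india, charlie, foxtrot, delta, alpha, bravo, hotel]
Final RIGHT: [alpha, charlie, foxtrot, delta, alpha, kilo, foxtrot]
i=0: L=india=BASE, R=alpha -> take RIGHT -> alpha
i=1: L=charlie R=charlie -> agree -> charlie
i=2: L=foxtrot R=foxtrot -> agree -> foxtrot
i=3: L=delta R=delta -> agree -> delta
i=4: L=alpha R=alpha -> agree -> alpha
i=5: L=bravo=BASE, R=kilo -> take RIGHT -> kilo
i=6: BASE=alpha L=hotel R=foxtrot all differ -> CONFLICT
Conflict count: 1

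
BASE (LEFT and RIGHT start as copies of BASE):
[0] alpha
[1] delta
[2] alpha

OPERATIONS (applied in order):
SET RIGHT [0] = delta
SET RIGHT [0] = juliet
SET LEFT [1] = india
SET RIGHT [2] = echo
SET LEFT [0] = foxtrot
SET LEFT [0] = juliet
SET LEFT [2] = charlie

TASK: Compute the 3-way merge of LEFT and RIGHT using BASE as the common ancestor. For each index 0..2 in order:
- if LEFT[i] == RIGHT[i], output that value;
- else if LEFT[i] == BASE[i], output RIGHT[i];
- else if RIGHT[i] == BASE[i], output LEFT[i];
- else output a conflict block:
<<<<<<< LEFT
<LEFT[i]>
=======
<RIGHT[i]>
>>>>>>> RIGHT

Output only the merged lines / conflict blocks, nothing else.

Answer: juliet
india
<<<<<<< LEFT
charlie
=======
echo
>>>>>>> RIGHT

Derivation:
Final LEFT:  [juliet, india, charlie]
Final RIGHT: [juliet, delta, echo]
i=0: L=juliet R=juliet -> agree -> juliet
i=1: L=india, R=delta=BASE -> take LEFT -> india
i=2: BASE=alpha L=charlie R=echo all differ -> CONFLICT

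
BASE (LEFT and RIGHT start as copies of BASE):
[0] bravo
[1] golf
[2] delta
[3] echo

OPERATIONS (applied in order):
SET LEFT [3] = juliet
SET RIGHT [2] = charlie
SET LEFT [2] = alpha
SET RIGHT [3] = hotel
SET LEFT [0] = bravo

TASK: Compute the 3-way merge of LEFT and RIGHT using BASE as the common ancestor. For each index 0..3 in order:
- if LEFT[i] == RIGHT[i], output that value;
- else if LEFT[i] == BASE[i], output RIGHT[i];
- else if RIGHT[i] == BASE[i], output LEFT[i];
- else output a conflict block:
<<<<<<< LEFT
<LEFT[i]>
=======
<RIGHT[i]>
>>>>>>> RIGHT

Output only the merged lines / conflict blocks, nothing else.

Answer: bravo
golf
<<<<<<< LEFT
alpha
=======
charlie
>>>>>>> RIGHT
<<<<<<< LEFT
juliet
=======
hotel
>>>>>>> RIGHT

Derivation:
Final LEFT:  [bravo, golf, alpha, juliet]
Final RIGHT: [bravo, golf, charlie, hotel]
i=0: L=bravo R=bravo -> agree -> bravo
i=1: L=golf R=golf -> agree -> golf
i=2: BASE=delta L=alpha R=charlie all differ -> CONFLICT
i=3: BASE=echo L=juliet R=hotel all differ -> CONFLICT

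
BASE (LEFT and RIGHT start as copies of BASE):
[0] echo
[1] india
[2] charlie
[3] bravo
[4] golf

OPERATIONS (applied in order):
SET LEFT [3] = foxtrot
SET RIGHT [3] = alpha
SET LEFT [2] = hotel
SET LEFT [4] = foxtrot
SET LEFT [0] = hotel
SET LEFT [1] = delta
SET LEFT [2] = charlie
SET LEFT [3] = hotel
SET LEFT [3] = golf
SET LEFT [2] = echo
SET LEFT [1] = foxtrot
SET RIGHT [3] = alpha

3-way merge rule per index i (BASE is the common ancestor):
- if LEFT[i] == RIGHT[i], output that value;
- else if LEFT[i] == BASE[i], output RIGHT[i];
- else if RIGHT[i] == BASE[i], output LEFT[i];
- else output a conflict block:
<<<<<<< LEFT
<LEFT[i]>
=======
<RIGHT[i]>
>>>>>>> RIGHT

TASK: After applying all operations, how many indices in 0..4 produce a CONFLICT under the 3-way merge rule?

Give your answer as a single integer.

Final LEFT:  [hotel, foxtrot, echo, golf, foxtrot]
Final RIGHT: [echo, india, charlie, alpha, golf]
i=0: L=hotel, R=echo=BASE -> take LEFT -> hotel
i=1: L=foxtrot, R=india=BASE -> take LEFT -> foxtrot
i=2: L=echo, R=charlie=BASE -> take LEFT -> echo
i=3: BASE=bravo L=golf R=alpha all differ -> CONFLICT
i=4: L=foxtrot, R=golf=BASE -> take LEFT -> foxtrot
Conflict count: 1

Answer: 1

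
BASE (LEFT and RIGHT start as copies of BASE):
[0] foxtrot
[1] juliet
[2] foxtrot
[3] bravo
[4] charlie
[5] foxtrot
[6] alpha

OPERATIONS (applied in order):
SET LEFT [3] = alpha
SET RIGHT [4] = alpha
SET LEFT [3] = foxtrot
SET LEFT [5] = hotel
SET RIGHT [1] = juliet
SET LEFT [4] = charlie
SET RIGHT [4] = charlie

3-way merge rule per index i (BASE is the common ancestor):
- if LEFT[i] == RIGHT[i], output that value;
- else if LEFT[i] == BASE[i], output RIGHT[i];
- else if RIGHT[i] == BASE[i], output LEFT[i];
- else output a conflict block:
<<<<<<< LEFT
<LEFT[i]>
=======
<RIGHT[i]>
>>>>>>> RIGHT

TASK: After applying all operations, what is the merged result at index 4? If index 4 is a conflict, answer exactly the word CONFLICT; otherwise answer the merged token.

Final LEFT:  [foxtrot, juliet, foxtrot, foxtrot, charlie, hotel, alpha]
Final RIGHT: [foxtrot, juliet, foxtrot, bravo, charlie, foxtrot, alpha]
i=0: L=foxtrot R=foxtrot -> agree -> foxtrot
i=1: L=juliet R=juliet -> agree -> juliet
i=2: L=foxtrot R=foxtrot -> agree -> foxtrot
i=3: L=foxtrot, R=bravo=BASE -> take LEFT -> foxtrot
i=4: L=charlie R=charlie -> agree -> charlie
i=5: L=hotel, R=foxtrot=BASE -> take LEFT -> hotel
i=6: L=alpha R=alpha -> agree -> alpha
Index 4 -> charlie

Answer: charlie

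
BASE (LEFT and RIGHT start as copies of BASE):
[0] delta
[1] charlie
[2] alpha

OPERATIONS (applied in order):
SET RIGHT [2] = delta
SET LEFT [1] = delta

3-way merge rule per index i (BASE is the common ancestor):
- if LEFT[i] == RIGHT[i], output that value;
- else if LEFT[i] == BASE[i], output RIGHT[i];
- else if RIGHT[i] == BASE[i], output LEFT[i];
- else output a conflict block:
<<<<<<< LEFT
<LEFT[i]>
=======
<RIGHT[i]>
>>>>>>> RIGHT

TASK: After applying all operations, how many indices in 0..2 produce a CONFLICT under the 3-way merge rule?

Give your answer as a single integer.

Final LEFT:  [delta, delta, alpha]
Final RIGHT: [delta, charlie, delta]
i=0: L=delta R=delta -> agree -> delta
i=1: L=delta, R=charlie=BASE -> take LEFT -> delta
i=2: L=alpha=BASE, R=delta -> take RIGHT -> delta
Conflict count: 0

Answer: 0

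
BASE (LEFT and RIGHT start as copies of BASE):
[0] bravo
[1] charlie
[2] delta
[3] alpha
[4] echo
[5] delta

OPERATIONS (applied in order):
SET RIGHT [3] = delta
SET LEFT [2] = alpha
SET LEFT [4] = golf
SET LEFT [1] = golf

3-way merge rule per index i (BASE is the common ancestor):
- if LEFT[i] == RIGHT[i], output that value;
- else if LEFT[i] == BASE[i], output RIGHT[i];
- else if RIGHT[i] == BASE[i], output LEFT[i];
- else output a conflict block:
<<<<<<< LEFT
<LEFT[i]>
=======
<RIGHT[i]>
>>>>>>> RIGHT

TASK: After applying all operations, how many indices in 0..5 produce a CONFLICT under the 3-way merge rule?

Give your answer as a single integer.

Answer: 0

Derivation:
Final LEFT:  [bravo, golf, alpha, alpha, golf, delta]
Final RIGHT: [bravo, charlie, delta, delta, echo, delta]
i=0: L=bravo R=bravo -> agree -> bravo
i=1: L=golf, R=charlie=BASE -> take LEFT -> golf
i=2: L=alpha, R=delta=BASE -> take LEFT -> alpha
i=3: L=alpha=BASE, R=delta -> take RIGHT -> delta
i=4: L=golf, R=echo=BASE -> take LEFT -> golf
i=5: L=delta R=delta -> agree -> delta
Conflict count: 0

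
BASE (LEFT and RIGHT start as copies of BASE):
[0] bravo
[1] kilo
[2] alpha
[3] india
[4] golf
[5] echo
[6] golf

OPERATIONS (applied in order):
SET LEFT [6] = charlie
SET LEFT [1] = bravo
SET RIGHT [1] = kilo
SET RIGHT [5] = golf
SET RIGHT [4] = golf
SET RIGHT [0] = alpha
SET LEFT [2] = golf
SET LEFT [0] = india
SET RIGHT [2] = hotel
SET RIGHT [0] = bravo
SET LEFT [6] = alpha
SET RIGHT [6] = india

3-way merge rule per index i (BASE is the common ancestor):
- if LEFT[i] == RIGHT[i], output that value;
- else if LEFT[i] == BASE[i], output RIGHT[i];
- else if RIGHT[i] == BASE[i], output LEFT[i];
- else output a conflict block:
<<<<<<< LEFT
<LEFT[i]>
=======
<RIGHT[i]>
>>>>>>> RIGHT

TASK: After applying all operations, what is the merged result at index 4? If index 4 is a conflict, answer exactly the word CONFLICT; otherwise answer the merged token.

Final LEFT:  [india, bravo, golf, india, golf, echo, alpha]
Final RIGHT: [bravo, kilo, hotel, india, golf, golf, india]
i=0: L=india, R=bravo=BASE -> take LEFT -> india
i=1: L=bravo, R=kilo=BASE -> take LEFT -> bravo
i=2: BASE=alpha L=golf R=hotel all differ -> CONFLICT
i=3: L=india R=india -> agree -> india
i=4: L=golf R=golf -> agree -> golf
i=5: L=echo=BASE, R=golf -> take RIGHT -> golf
i=6: BASE=golf L=alpha R=india all differ -> CONFLICT
Index 4 -> golf

Answer: golf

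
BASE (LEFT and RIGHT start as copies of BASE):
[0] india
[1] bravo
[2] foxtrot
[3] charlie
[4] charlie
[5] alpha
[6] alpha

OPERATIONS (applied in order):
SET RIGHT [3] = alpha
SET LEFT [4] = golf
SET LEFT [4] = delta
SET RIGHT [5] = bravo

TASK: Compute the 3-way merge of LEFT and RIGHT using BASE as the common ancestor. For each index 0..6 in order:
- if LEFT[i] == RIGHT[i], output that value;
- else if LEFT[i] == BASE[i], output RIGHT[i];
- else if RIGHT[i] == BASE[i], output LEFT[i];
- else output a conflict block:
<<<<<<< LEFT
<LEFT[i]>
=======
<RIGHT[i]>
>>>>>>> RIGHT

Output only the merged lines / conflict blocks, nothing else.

Answer: india
bravo
foxtrot
alpha
delta
bravo
alpha

Derivation:
Final LEFT:  [india, bravo, foxtrot, charlie, delta, alpha, alpha]
Final RIGHT: [india, bravo, foxtrot, alpha, charlie, bravo, alpha]
i=0: L=india R=india -> agree -> india
i=1: L=bravo R=bravo -> agree -> bravo
i=2: L=foxtrot R=foxtrot -> agree -> foxtrot
i=3: L=charlie=BASE, R=alpha -> take RIGHT -> alpha
i=4: L=delta, R=charlie=BASE -> take LEFT -> delta
i=5: L=alpha=BASE, R=bravo -> take RIGHT -> bravo
i=6: L=alpha R=alpha -> agree -> alpha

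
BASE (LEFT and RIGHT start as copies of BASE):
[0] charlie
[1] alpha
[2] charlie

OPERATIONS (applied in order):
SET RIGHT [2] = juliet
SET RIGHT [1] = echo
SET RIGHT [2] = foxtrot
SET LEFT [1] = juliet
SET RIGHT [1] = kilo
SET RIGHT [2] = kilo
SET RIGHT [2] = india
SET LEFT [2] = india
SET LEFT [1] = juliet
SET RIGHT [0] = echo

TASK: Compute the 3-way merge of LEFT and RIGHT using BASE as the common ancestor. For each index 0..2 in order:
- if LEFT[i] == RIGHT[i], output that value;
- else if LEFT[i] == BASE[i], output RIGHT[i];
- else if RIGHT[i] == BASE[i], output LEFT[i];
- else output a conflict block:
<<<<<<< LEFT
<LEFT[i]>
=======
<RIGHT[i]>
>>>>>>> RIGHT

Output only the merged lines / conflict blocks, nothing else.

Answer: echo
<<<<<<< LEFT
juliet
=======
kilo
>>>>>>> RIGHT
india

Derivation:
Final LEFT:  [charlie, juliet, india]
Final RIGHT: [echo, kilo, india]
i=0: L=charlie=BASE, R=echo -> take RIGHT -> echo
i=1: BASE=alpha L=juliet R=kilo all differ -> CONFLICT
i=2: L=india R=india -> agree -> india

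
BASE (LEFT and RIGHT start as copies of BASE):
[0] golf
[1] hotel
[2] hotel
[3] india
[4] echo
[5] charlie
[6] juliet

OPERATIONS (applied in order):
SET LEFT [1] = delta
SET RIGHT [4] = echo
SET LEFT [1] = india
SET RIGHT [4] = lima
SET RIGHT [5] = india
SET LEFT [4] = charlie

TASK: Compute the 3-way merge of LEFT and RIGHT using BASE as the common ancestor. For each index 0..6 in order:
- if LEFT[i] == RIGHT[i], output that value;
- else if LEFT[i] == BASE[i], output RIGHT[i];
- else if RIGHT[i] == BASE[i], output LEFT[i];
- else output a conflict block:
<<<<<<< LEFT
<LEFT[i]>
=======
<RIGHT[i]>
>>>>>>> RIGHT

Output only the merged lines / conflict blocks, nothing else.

Answer: golf
india
hotel
india
<<<<<<< LEFT
charlie
=======
lima
>>>>>>> RIGHT
india
juliet

Derivation:
Final LEFT:  [golf, india, hotel, india, charlie, charlie, juliet]
Final RIGHT: [golf, hotel, hotel, india, lima, india, juliet]
i=0: L=golf R=golf -> agree -> golf
i=1: L=india, R=hotel=BASE -> take LEFT -> india
i=2: L=hotel R=hotel -> agree -> hotel
i=3: L=india R=india -> agree -> india
i=4: BASE=echo L=charlie R=lima all differ -> CONFLICT
i=5: L=charlie=BASE, R=india -> take RIGHT -> india
i=6: L=juliet R=juliet -> agree -> juliet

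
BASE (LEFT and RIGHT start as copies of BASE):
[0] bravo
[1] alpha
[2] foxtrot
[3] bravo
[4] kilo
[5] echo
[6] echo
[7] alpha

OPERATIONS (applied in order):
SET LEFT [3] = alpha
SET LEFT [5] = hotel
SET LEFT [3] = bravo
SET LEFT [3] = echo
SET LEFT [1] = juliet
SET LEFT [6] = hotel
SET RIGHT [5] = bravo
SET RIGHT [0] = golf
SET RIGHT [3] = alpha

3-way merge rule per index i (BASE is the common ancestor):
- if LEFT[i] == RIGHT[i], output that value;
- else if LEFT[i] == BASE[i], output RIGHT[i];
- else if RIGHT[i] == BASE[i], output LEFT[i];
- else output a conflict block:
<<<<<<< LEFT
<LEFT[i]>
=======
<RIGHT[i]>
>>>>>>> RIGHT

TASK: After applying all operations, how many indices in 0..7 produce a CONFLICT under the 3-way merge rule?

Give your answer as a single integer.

Final LEFT:  [bravo, juliet, foxtrot, echo, kilo, hotel, hotel, alpha]
Final RIGHT: [golf, alpha, foxtrot, alpha, kilo, bravo, echo, alpha]
i=0: L=bravo=BASE, R=golf -> take RIGHT -> golf
i=1: L=juliet, R=alpha=BASE -> take LEFT -> juliet
i=2: L=foxtrot R=foxtrot -> agree -> foxtrot
i=3: BASE=bravo L=echo R=alpha all differ -> CONFLICT
i=4: L=kilo R=kilo -> agree -> kilo
i=5: BASE=echo L=hotel R=bravo all differ -> CONFLICT
i=6: L=hotel, R=echo=BASE -> take LEFT -> hotel
i=7: L=alpha R=alpha -> agree -> alpha
Conflict count: 2

Answer: 2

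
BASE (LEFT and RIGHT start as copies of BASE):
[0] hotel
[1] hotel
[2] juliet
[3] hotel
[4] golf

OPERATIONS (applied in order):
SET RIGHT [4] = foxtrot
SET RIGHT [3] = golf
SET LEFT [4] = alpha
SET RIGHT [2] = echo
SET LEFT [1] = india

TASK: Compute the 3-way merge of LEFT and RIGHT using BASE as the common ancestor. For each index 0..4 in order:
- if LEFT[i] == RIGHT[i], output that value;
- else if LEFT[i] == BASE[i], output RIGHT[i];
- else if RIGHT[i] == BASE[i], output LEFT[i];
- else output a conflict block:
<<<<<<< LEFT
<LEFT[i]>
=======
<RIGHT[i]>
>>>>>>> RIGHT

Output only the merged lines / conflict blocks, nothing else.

Answer: hotel
india
echo
golf
<<<<<<< LEFT
alpha
=======
foxtrot
>>>>>>> RIGHT

Derivation:
Final LEFT:  [hotel, india, juliet, hotel, alpha]
Final RIGHT: [hotel, hotel, echo, golf, foxtrot]
i=0: L=hotel R=hotel -> agree -> hotel
i=1: L=india, R=hotel=BASE -> take LEFT -> india
i=2: L=juliet=BASE, R=echo -> take RIGHT -> echo
i=3: L=hotel=BASE, R=golf -> take RIGHT -> golf
i=4: BASE=golf L=alpha R=foxtrot all differ -> CONFLICT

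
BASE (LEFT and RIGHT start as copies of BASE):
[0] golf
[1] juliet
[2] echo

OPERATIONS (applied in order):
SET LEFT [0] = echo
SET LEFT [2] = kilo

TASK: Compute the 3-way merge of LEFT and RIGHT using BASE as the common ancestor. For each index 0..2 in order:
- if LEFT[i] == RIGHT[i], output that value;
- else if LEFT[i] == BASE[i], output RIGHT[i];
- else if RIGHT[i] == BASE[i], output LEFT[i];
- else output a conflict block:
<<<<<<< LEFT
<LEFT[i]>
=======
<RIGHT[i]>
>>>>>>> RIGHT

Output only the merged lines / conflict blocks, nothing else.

Final LEFT:  [echo, juliet, kilo]
Final RIGHT: [golf, juliet, echo]
i=0: L=echo, R=golf=BASE -> take LEFT -> echo
i=1: L=juliet R=juliet -> agree -> juliet
i=2: L=kilo, R=echo=BASE -> take LEFT -> kilo

Answer: echo
juliet
kilo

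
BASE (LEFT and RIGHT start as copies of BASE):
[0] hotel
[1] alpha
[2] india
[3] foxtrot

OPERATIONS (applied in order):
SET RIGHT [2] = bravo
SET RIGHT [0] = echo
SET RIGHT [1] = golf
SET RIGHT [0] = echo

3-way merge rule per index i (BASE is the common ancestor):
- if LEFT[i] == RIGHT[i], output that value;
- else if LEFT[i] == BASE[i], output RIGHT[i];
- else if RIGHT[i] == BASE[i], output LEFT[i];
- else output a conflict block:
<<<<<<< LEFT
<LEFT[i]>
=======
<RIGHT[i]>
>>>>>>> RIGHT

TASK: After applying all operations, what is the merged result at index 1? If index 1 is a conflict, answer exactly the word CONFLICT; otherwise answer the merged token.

Answer: golf

Derivation:
Final LEFT:  [hotel, alpha, india, foxtrot]
Final RIGHT: [echo, golf, bravo, foxtrot]
i=0: L=hotel=BASE, R=echo -> take RIGHT -> echo
i=1: L=alpha=BASE, R=golf -> take RIGHT -> golf
i=2: L=india=BASE, R=bravo -> take RIGHT -> bravo
i=3: L=foxtrot R=foxtrot -> agree -> foxtrot
Index 1 -> golf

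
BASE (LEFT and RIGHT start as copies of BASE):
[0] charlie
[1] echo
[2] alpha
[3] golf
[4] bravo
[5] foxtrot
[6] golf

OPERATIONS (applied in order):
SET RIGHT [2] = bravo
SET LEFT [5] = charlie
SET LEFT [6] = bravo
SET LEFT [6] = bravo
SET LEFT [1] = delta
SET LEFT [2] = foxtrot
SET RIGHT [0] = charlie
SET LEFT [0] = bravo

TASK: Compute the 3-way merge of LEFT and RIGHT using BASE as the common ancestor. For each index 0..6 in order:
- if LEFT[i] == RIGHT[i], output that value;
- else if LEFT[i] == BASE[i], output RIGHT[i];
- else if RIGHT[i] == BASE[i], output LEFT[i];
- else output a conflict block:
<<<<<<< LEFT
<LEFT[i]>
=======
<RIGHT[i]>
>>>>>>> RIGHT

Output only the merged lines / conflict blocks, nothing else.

Final LEFT:  [bravo, delta, foxtrot, golf, bravo, charlie, bravo]
Final RIGHT: [charlie, echo, bravo, golf, bravo, foxtrot, golf]
i=0: L=bravo, R=charlie=BASE -> take LEFT -> bravo
i=1: L=delta, R=echo=BASE -> take LEFT -> delta
i=2: BASE=alpha L=foxtrot R=bravo all differ -> CONFLICT
i=3: L=golf R=golf -> agree -> golf
i=4: L=bravo R=bravo -> agree -> bravo
i=5: L=charlie, R=foxtrot=BASE -> take LEFT -> charlie
i=6: L=bravo, R=golf=BASE -> take LEFT -> bravo

Answer: bravo
delta
<<<<<<< LEFT
foxtrot
=======
bravo
>>>>>>> RIGHT
golf
bravo
charlie
bravo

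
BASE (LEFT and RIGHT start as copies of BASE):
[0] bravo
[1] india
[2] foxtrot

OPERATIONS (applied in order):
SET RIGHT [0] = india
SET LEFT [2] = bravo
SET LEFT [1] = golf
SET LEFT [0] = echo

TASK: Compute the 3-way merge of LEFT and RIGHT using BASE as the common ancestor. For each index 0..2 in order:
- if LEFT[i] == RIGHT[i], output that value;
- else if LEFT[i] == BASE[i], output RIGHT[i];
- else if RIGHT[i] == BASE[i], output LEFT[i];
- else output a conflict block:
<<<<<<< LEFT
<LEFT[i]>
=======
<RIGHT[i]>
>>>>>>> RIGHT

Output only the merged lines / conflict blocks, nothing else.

Answer: <<<<<<< LEFT
echo
=======
india
>>>>>>> RIGHT
golf
bravo

Derivation:
Final LEFT:  [echo, golf, bravo]
Final RIGHT: [india, india, foxtrot]
i=0: BASE=bravo L=echo R=india all differ -> CONFLICT
i=1: L=golf, R=india=BASE -> take LEFT -> golf
i=2: L=bravo, R=foxtrot=BASE -> take LEFT -> bravo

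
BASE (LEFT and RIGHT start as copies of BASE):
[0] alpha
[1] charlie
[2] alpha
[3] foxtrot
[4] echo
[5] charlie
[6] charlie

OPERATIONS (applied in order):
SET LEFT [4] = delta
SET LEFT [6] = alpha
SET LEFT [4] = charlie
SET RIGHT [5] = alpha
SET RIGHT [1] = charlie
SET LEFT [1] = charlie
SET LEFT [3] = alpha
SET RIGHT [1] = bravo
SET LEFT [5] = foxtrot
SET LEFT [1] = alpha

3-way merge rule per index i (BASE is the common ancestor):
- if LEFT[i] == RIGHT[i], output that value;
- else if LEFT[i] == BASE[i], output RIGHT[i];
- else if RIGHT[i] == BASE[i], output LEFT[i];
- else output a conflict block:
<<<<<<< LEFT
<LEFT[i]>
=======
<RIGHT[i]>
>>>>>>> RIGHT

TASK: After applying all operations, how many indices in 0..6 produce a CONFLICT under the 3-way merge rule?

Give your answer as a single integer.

Answer: 2

Derivation:
Final LEFT:  [alpha, alpha, alpha, alpha, charlie, foxtrot, alpha]
Final RIGHT: [alpha, bravo, alpha, foxtrot, echo, alpha, charlie]
i=0: L=alpha R=alpha -> agree -> alpha
i=1: BASE=charlie L=alpha R=bravo all differ -> CONFLICT
i=2: L=alpha R=alpha -> agree -> alpha
i=3: L=alpha, R=foxtrot=BASE -> take LEFT -> alpha
i=4: L=charlie, R=echo=BASE -> take LEFT -> charlie
i=5: BASE=charlie L=foxtrot R=alpha all differ -> CONFLICT
i=6: L=alpha, R=charlie=BASE -> take LEFT -> alpha
Conflict count: 2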